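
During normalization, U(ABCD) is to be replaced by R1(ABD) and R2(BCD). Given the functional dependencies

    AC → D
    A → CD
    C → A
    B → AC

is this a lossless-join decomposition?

Yes

Common attributes: R1 ∩ R2 = {BD}.
Closure of {BD}: B → AC applies, adding AC. So (BD)⁺ = {ABCD}.
This closure contains every attribute of R1, so R1 ∩ R2 → R1. The join is lossless.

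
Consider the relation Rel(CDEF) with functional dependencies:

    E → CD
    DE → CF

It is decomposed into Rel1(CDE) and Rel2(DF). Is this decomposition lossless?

No

Common attributes: Rel1 ∩ Rel2 = {D}.
No dependency enlarges {D}, so (D)⁺ = {D}.
The closure contains neither all of Rel1 = {CDE} nor all of Rel2 = {DF}, so the common attributes are not a superkey of either fragment. The join is lossy.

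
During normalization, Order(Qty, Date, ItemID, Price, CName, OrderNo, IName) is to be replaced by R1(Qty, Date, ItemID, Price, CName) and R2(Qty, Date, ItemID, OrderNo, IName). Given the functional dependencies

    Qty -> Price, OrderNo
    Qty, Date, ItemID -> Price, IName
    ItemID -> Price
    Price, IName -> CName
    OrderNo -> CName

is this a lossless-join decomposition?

Common attributes: R1 ∩ R2 = {Qty, Date, ItemID}.
Closure of {Qty, Date, ItemID}: Qty → Price, OrderNo applies, adding Price, OrderNo; Qty, Date, ItemID → Price, IName applies, adding IName; Price, IName → CName applies, adding CName. So (Qty, Date, ItemID)⁺ = {Qty, Date, ItemID, Price, CName, OrderNo, IName}.
This closure contains every attribute of R1, so R1 ∩ R2 → R1. The join is lossless.

Yes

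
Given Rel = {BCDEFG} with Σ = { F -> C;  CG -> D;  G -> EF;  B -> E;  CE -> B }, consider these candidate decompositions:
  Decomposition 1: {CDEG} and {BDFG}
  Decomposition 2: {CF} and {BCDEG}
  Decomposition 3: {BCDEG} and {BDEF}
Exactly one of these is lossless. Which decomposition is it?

Decomposition 1: common = {DG}, closure = {BCDEFG} → lossless.
Decomposition 2: common = {C}, closure = {C} → lossy.
Decomposition 3: common = {BDE}, closure = {BDE} → lossy.

Decomposition 1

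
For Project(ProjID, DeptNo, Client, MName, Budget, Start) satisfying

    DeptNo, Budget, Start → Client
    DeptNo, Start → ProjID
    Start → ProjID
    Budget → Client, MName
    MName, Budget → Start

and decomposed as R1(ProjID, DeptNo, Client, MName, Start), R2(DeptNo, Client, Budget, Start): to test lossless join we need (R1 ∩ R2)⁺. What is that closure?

ProjID, DeptNo, Client, Start

R1 ∩ R2 = {DeptNo, Client, Start}.
DeptNo, Start → ProjID applies, adding ProjID
Closure: {ProjID, DeptNo, Client, Start}.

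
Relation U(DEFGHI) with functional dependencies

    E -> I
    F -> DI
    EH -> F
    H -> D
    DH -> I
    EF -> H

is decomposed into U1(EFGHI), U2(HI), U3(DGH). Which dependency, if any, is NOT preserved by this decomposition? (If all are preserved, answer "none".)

Check F → DI: no single fragment contains all of {DFI}, and the restricted closure of {F} across the fragments never reaches {DI}.
E → I is preserved.
EH → F is preserved.
H → D is preserved.
DH → I is preserved.
EF → H is preserved.

F -> DI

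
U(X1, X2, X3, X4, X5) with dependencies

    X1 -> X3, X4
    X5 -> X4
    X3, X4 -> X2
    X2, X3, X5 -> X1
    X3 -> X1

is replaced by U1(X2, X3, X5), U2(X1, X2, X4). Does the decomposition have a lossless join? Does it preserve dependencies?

lossy and not dependency-preserving

Lossless test: (X2)⁺ = {X2}, which is a superkey of neither fragment — lossy.
Dependency preservation: the restricted closure of {X1} across the fragments never reaches {X3, X4}, so X1 → X3, X4 cannot be enforced without a join — not preserved.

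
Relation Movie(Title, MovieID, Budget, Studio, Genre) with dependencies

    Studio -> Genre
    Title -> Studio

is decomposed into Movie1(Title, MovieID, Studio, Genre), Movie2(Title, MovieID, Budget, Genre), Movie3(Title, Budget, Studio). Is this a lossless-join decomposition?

Chase test. Columns are Title, MovieID, Budget, Studio, Genre; row i has aⱼ where attribute j ∈ Moviei, else bᵢⱼ.
Initial tableau (one row per fragment):
  row 1: a1 a2 b13 a4 a5
  row 2: a1 a2 a3 b24 a5
  row 3: a1 b32 a3 a4 b35
Rows 1 and 3 agree on Studio; apply Studio→Genre and equate their Genre entries.
Rows 1 and 2 agree on Title; apply Title→Studio and equate their Studio entries.
Row 2 is now all distinguished symbols — the join is lossless.

Yes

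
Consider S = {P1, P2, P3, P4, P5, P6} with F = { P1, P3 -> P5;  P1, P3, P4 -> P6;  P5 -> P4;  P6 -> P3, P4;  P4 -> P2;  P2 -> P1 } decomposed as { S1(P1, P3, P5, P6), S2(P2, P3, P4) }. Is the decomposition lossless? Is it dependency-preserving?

lossy and not dependency-preserving

Lossless test: (P3)⁺ = {P3}, which is a superkey of neither fragment — lossy.
Dependency preservation: the restricted closure of {P5} across the fragments never reaches {P4}, so P5 → P4 cannot be enforced without a join — not preserved.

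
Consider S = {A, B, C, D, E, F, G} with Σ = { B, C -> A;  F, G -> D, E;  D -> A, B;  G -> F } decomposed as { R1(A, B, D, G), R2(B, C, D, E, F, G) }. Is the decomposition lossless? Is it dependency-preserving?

lossless but not dependency-preserving

Lossless test: (B, D, G)⁺ = {A, B, D, E, F, G}, which contains all of one fragment — lossless.
Dependency preservation: the restricted closure of {B, C} across the fragments never reaches {A}, so B, C → A cannot be enforced without a join — not preserved.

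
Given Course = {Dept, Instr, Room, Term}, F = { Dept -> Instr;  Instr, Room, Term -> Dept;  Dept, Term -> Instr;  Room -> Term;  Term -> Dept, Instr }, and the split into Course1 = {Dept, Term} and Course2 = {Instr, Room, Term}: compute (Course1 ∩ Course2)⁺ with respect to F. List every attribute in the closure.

Dept, Instr, Term

Course1 ∩ Course2 = {Term}.
Term → Dept, Instr applies, adding Dept, Instr
Closure: {Dept, Instr, Term}.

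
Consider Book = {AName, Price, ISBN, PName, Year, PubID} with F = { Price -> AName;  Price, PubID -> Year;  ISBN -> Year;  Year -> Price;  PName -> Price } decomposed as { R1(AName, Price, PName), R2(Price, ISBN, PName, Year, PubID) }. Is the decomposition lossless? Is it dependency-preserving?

lossless and dependency-preserving

Lossless test: (Price, PName)⁺ = {AName, Price, PName}, which contains all of one fragment — lossless.
Dependency preservation: every FD's attributes lie within a single fragment, so each can be enforced locally — preserved.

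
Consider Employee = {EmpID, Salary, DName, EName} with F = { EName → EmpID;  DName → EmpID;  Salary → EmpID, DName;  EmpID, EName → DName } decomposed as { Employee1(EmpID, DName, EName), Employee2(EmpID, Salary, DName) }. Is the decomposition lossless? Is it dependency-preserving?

lossy but dependency-preserving

Lossless test: (EmpID, DName)⁺ = {EmpID, DName}, which is a superkey of neither fragment — lossy.
Dependency preservation: every FD's attributes lie within a single fragment, so each can be enforced locally — preserved.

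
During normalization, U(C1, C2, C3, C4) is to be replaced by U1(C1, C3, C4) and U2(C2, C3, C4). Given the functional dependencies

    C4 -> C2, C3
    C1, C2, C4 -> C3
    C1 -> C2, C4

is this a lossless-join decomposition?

Common attributes: U1 ∩ U2 = {C3, C4}.
Closure of {C3, C4}: C4 → C2, C3 applies, adding C2. So (C3, C4)⁺ = {C2, C3, C4}.
This closure contains every attribute of U2, so U1 ∩ U2 → U2. The join is lossless.

Yes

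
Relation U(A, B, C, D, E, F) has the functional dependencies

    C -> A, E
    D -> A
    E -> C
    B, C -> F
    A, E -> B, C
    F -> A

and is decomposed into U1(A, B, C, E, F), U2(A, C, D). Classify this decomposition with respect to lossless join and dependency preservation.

lossless and dependency-preserving

Lossless test: (A, C)⁺ = {A, B, C, E, F}, which contains all of one fragment — lossless.
Dependency preservation: every FD's attributes lie within a single fragment, so each can be enforced locally — preserved.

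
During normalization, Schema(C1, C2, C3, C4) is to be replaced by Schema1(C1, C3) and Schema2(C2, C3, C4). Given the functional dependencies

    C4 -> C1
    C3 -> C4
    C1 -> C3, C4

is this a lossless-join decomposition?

Yes

Common attributes: Schema1 ∩ Schema2 = {C3}.
Closure of {C3}: C3 → C4 applies, adding C4; C4 → C1 applies, adding C1. So (C3)⁺ = {C1, C3, C4}.
This closure contains every attribute of Schema1, so Schema1 ∩ Schema2 → Schema1. The join is lossless.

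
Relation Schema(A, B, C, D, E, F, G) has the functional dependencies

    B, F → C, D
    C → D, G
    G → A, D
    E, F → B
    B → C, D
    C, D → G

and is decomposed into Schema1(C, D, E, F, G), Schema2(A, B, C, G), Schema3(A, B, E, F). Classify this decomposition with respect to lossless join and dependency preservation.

lossless and dependency-preserving

Lossless test (chase): Rows 1 and 2 agree on C; apply C→D, G and equate their D, G entries. Rows 1 and 2 agree on G; apply G→A, D and equate their A, D entries. Rows 1 and 3 agree on E, F; apply E, F→B and equate their B entries. Rows 1 and 3 agree on B; apply B→C, D and equate their C, D entries. Rows 1 and 3 agree on C, D; apply C, D→G and equate their G entries. Row 1 is now all distinguished symbols — the join is lossless.
Dependency preservation: B, F → C, D; G → A, D; B → C, D are not contained in any single fragment, but the restricted closure of each left-hand side across the fragments still reaches the right-hand side; the remaining FDs each lie inside some fragment. All dependencies are preserved.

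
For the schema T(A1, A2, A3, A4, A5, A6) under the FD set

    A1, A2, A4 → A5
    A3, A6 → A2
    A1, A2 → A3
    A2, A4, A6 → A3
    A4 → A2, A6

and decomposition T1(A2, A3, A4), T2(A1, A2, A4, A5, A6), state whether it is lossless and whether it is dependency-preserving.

Lossless test: (A2, A4)⁺ = {A2, A3, A4, A6}, which contains all of one fragment — lossless.
Dependency preservation: the restricted closure of {A3, A6} across the fragments never reaches {A2}, so A3, A6 → A2 cannot be enforced without a join — not preserved.

lossless but not dependency-preserving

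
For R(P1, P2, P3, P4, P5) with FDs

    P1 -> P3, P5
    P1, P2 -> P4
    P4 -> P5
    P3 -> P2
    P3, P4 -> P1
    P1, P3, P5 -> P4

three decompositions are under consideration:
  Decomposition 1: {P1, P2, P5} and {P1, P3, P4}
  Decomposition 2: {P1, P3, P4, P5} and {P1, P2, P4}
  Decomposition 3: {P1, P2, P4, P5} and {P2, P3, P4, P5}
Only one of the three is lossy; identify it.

Decomposition 1: common = {P1}, closure = {P1, P2, P3, P4, P5} → lossless.
Decomposition 2: common = {P1, P4}, closure = {P1, P2, P3, P4, P5} → lossless.
Decomposition 3: common = {P2, P4, P5}, closure = {P2, P4, P5} → lossy.

Decomposition 3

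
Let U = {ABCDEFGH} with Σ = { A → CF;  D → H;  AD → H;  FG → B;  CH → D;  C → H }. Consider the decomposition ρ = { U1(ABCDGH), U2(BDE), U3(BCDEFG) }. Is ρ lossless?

Chase test. Columns are ABCDEFGH; row i has aⱼ where attribute j ∈ Ui, else bᵢⱼ.
Initial tableau (one row per fragment):
  row 1: a1 a2 a3 a4 b15 b16 a7 a8
  row 2: b21 a2 b23 a4 a5 b26 b27 b28
  row 3: b31 a2 a3 a4 a5 a6 a7 b38
Rows 1 and 2 agree on D; apply D→H and equate their H entries.
Rows 1 and 3 agree on D; apply D→H and equate their H entries.
No row becomes fully distinguished — the join is lossy.

No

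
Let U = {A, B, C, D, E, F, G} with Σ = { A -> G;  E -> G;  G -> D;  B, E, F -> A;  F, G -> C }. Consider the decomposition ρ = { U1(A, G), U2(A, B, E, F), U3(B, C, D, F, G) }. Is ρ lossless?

Yes

Chase test. Columns are A, B, C, D, E, F, G; row i has aⱼ where attribute j ∈ Ui, else bᵢⱼ.
Initial tableau (one row per fragment):
  row 1: a1 b12 b13 b14 b15 b16 a7
  row 2: a1 a2 b23 b24 a5 a6 b27
  row 3: b31 a2 a3 a4 b35 a6 a7
Rows 1 and 2 agree on A; apply A→G and equate their G entries.
Rows 1 and 2 agree on G; apply G→D and equate their D entries.
Rows 1 and 3 agree on G; apply G→D and equate their D entries.
Rows 2 and 3 agree on F, G; apply F, G→C and equate their C entries.
Row 2 is now all distinguished symbols — the join is lossless.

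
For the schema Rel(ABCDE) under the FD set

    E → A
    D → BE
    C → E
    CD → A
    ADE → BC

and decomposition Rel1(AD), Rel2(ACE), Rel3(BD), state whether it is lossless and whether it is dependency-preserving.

lossy and not dependency-preserving

Lossless test (chase): Rows 1 and 3 agree on D; apply D→BE and equate their BE entries. Rows 1 and 3 agree on E; apply E→A and equate their A entries. Rows 1 and 3 agree on ADE; apply ADE→BC and equate their BC entries. No row becomes fully distinguished — the join is lossy.
Dependency preservation: the restricted closure of {D} across the fragments never reaches {BE}, so D → BE cannot be enforced without a join — not preserved.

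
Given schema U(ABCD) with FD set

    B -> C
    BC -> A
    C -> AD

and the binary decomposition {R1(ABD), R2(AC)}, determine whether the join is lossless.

No

Common attributes: R1 ∩ R2 = {A}.
No dependency enlarges {A}, so (A)⁺ = {A}.
The closure contains neither all of R1 = {ABD} nor all of R2 = {AC}, so the common attributes are not a superkey of either fragment. The join is lossy.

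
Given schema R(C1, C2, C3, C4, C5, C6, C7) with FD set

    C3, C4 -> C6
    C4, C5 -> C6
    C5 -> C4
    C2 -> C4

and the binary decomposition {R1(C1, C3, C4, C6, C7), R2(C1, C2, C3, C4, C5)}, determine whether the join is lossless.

Common attributes: R1 ∩ R2 = {C1, C3, C4}.
Closure of {C1, C3, C4}: C3, C4 → C6 applies, adding C6. So (C1, C3, C4)⁺ = {C1, C3, C4, C6}.
The closure contains neither all of R1 = {C1, C3, C4, C6, C7} nor all of R2 = {C1, C2, C3, C4, C5}, so the common attributes are not a superkey of either fragment. The join is lossy.

No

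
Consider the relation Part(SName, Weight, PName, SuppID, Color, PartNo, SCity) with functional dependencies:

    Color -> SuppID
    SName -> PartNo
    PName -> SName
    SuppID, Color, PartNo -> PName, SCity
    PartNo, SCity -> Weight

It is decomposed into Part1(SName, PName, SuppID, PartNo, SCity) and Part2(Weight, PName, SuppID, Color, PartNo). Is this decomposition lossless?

Common attributes: Part1 ∩ Part2 = {PName, SuppID, PartNo}.
Closure of {PName, SuppID, PartNo}: PName → SName applies, adding SName. So (PName, SuppID, PartNo)⁺ = {SName, PName, SuppID, PartNo}.
The closure contains neither all of Part1 = {SName, PName, SuppID, PartNo, SCity} nor all of Part2 = {Weight, PName, SuppID, Color, PartNo}, so the common attributes are not a superkey of either fragment. The join is lossy.

No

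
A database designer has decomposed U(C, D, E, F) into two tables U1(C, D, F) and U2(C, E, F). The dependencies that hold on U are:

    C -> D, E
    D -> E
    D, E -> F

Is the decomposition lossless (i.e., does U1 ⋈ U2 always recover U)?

Yes

Common attributes: U1 ∩ U2 = {C, F}.
Closure of {C, F}: C → D, E applies, adding D, E. So (C, F)⁺ = {C, D, E, F}.
This closure contains every attribute of U1, so U1 ∩ U2 → U1. The join is lossless.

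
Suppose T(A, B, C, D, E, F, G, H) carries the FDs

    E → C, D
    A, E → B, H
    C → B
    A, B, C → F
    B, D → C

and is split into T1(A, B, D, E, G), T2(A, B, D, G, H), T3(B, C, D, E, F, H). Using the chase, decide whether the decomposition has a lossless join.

No

Chase test. Columns are A, B, C, D, E, F, G, H; row i has aⱼ where attribute j ∈ Ti, else bᵢⱼ.
Initial tableau (one row per fragment):
  row 1: a1 a2 b13 a4 a5 b16 a7 b18
  row 2: a1 a2 b23 a4 b25 b26 a7 a8
  row 3: b31 a2 a3 a4 a5 a6 b37 a8
Rows 1 and 3 agree on E; apply E→C, D and equate their C, D entries.
Rows 1 and 2 agree on B, D; apply B, D→C and equate their C entries.
Rows 1 and 2 agree on A, B, C; apply A, B, C→F and equate their F entries.
No row becomes fully distinguished — the join is lossy.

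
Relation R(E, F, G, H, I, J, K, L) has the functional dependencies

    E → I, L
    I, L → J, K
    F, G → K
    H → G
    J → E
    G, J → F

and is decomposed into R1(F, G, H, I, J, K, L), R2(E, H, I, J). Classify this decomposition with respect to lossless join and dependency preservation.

Lossless test: (H, I, J)⁺ = {E, F, G, H, I, J, K, L}, which contains all of one fragment — lossless.
Dependency preservation: E → I, L is not contained in any single fragment, but the restricted closure of its left-hand side across the fragments still reaches the right-hand side; the remaining FDs each lie inside some fragment. All dependencies are preserved.

lossless and dependency-preserving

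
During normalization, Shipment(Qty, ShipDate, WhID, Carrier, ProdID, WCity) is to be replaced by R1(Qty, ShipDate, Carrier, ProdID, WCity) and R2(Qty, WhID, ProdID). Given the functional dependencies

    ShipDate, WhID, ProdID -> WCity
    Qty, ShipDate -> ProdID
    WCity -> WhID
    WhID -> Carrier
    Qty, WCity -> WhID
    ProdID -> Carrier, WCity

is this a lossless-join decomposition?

Common attributes: R1 ∩ R2 = {Qty, ProdID}.
Closure of {Qty, ProdID}: ProdID → Carrier, WCity applies, adding Carrier, WCity; WCity → WhID applies, adding WhID. So (Qty, ProdID)⁺ = {Qty, WhID, Carrier, ProdID, WCity}.
This closure contains every attribute of R2, so R1 ∩ R2 → R2. The join is lossless.

Yes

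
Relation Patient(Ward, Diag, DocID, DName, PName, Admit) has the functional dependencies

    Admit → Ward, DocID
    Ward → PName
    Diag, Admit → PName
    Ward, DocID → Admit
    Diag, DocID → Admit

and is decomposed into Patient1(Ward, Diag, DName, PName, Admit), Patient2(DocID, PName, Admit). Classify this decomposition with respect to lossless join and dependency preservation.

Lossless test: (PName, Admit)⁺ = {Ward, DocID, PName, Admit}, which contains all of one fragment — lossless.
Dependency preservation: the restricted closure of {Ward, DocID} across the fragments never reaches {Admit}, so Ward, DocID → Admit cannot be enforced without a join — not preserved.

lossless but not dependency-preserving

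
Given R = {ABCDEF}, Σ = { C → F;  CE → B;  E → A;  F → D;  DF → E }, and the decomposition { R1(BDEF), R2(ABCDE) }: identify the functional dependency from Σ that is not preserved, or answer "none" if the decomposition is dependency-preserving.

Check C → F: no single fragment contains all of {CF}, and the restricted closure of {C} across the fragments never reaches {F}.
CE → B is preserved.
E → A is preserved.
F → D is preserved.
DF → E is preserved.

C → F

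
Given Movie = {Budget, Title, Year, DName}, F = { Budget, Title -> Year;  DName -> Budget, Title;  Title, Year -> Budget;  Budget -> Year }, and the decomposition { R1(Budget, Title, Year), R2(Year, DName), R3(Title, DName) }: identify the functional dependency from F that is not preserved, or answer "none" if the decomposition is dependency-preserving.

none

Budget, Title → Year lies within R1.
DName → Budget, Title: restricted closure across fragments reaches Budget, Title.
Title, Year → Budget lies within R1.
Budget → Year lies within R1.
Every dependency is enforceable on the fragments, so the decomposition is dependency-preserving.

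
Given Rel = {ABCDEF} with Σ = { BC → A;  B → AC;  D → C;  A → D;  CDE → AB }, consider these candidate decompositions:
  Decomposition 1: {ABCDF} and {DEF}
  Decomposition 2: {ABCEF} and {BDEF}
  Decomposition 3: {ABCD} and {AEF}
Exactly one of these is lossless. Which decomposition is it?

Decomposition 1: common = {DF}, closure = {CDF} → lossy.
Decomposition 2: common = {BEF}, closure = {ABCDEF} → lossless.
Decomposition 3: common = {A}, closure = {ACD} → lossy.

Decomposition 2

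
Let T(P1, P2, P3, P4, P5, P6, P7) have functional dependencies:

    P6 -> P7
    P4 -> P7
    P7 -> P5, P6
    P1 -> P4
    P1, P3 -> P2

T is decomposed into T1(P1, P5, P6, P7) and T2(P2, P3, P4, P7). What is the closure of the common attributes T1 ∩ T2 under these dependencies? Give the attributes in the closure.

T1 ∩ T2 = {P7}.
P7 → P5, P6 applies, adding P5, P6
Closure: {P5, P6, P7}.

P5, P6, P7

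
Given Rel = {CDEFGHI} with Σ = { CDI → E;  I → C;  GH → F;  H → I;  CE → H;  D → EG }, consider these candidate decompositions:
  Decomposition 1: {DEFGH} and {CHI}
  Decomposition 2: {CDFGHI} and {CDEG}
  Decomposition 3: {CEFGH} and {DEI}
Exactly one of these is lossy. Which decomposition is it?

Decomposition 1: common = {H}, closure = {CHI} → lossless.
Decomposition 2: common = {CDG}, closure = {CDEFGHI} → lossless.
Decomposition 3: common = {E}, closure = {E} → lossy.

Decomposition 3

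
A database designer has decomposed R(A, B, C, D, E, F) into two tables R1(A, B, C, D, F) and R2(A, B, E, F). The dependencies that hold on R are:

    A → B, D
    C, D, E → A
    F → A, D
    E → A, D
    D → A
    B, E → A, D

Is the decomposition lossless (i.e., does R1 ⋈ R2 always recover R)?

No

Common attributes: R1 ∩ R2 = {A, B, F}.
Closure of {A, B, F}: A → B, D applies, adding D. So (A, B, F)⁺ = {A, B, D, F}.
The closure contains neither all of R1 = {A, B, C, D, F} nor all of R2 = {A, B, E, F}, so the common attributes are not a superkey of either fragment. The join is lossy.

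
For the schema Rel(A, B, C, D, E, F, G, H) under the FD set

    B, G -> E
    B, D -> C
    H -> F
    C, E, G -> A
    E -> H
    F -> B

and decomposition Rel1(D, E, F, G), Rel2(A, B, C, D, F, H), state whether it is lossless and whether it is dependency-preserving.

lossy and not dependency-preserving

Lossless test: (D, F)⁺ = {B, C, D, F}, which is a superkey of neither fragment — lossy.
Dependency preservation: the restricted closure of {B, G} across the fragments never reaches {E}, so B, G → E cannot be enforced without a join — not preserved.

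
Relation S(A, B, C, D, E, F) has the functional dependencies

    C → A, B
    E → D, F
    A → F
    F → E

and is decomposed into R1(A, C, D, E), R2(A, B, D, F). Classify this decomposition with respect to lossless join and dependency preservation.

Lossless test: (A, D)⁺ = {A, D, E, F}, which is a superkey of neither fragment — lossy.
Dependency preservation: the restricted closure of {C} across the fragments never reaches {A, B}, so C → A, B cannot be enforced without a join — not preserved.

lossy and not dependency-preserving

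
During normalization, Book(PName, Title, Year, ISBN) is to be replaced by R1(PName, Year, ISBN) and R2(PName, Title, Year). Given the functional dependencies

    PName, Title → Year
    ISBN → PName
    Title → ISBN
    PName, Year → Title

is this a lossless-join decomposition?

Common attributes: R1 ∩ R2 = {PName, Year}.
Closure of {PName, Year}: PName, Year → Title applies, adding Title; Title → ISBN applies, adding ISBN. So (PName, Year)⁺ = {PName, Title, Year, ISBN}.
This closure contains every attribute of R1, so R1 ∩ R2 → R1. The join is lossless.

Yes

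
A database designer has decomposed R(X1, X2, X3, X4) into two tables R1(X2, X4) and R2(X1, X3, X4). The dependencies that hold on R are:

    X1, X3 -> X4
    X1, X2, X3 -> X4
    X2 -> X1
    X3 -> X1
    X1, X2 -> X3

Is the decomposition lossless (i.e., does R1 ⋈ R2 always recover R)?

No

Common attributes: R1 ∩ R2 = {X4}.
No dependency enlarges {X4}, so (X4)⁺ = {X4}.
The closure contains neither all of R1 = {X2, X4} nor all of R2 = {X1, X3, X4}, so the common attributes are not a superkey of either fragment. The join is lossy.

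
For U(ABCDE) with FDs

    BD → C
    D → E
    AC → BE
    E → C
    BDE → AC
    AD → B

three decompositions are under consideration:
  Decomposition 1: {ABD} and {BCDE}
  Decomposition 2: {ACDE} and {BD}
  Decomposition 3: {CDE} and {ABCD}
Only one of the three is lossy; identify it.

Decomposition 1: common = {BD}, closure = {ABCDE} → lossless.
Decomposition 2: common = {D}, closure = {CDE} → lossy.
Decomposition 3: common = {CD}, closure = {CDE} → lossless.

Decomposition 2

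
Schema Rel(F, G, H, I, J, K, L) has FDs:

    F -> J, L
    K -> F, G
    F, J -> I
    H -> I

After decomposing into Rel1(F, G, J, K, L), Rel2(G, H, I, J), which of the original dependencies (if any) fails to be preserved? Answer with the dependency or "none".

Check F, J → I: no single fragment contains all of {F, I, J}, and the restricted closure of {F, J} across the fragments never reaches {I}.
F → J, L is preserved.
K → F, G is preserved.
H → I is preserved.

F, J -> I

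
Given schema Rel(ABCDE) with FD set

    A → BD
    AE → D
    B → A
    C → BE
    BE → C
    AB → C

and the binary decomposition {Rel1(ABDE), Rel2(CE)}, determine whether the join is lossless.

No

Common attributes: Rel1 ∩ Rel2 = {E}.
No dependency enlarges {E}, so (E)⁺ = {E}.
The closure contains neither all of Rel1 = {ABDE} nor all of Rel2 = {CE}, so the common attributes are not a superkey of either fragment. The join is lossy.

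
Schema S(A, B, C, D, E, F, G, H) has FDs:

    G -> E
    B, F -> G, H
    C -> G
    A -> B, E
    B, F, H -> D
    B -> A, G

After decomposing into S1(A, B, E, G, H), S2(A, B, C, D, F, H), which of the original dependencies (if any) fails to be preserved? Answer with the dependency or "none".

C -> G

Check C → G: no single fragment contains all of {C, G}, and the restricted closure of {C} across the fragments never reaches {G}.
G → E is preserved.
B, F → G, H is preserved.
A → B, E is preserved.
B, F, H → D is preserved.
B → A, G is preserved.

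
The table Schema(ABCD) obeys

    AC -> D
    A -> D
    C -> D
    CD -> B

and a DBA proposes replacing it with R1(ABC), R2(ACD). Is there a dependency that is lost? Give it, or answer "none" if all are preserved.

AC → D lies within R2.
A → D lies within R2.
C → D lies within R2.
CD → B: restricted closure across fragments reaches B.
Every dependency is enforceable on the fragments, so the decomposition is dependency-preserving.

none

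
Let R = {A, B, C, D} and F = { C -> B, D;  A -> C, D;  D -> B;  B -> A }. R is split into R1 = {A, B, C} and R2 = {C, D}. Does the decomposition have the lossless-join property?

Common attributes: R1 ∩ R2 = {C}.
Closure of {C}: C → B, D applies, adding B, D; B → A applies, adding A. So (C)⁺ = {A, B, C, D}.
This closure contains every attribute of R1, so R1 ∩ R2 → R1. The join is lossless.

Yes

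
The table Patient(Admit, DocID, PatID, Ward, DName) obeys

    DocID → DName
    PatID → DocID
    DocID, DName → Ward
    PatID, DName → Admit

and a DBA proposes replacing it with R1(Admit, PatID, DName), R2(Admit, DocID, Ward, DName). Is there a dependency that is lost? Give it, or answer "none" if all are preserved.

PatID → DocID

Check PatID → DocID: no single fragment contains all of {DocID, PatID}, and the restricted closure of {PatID} across the fragments never reaches {DocID}.
DocID → DName is preserved.
DocID, DName → Ward is preserved.
PatID, DName → Admit is preserved.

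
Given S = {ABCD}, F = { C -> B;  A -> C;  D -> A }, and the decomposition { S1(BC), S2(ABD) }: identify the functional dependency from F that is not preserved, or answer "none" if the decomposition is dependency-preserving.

A -> C

Check A → C: no single fragment contains all of {AC}, and the restricted closure of {A} across the fragments never reaches {C}.
C → B is preserved.
D → A is preserved.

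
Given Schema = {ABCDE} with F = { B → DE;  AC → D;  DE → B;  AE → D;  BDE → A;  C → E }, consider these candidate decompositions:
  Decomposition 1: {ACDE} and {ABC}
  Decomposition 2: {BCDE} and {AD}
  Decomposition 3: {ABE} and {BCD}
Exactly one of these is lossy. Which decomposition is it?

Decomposition 2

Decomposition 1: common = {AC}, closure = {ABCDE} → lossless.
Decomposition 2: common = {D}, closure = {D} → lossy.
Decomposition 3: common = {B}, closure = {ABDE} → lossless.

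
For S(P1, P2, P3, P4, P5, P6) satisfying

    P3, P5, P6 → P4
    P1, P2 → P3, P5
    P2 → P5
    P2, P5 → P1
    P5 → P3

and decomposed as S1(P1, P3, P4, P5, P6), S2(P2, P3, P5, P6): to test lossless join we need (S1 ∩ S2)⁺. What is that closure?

P3, P4, P5, P6

S1 ∩ S2 = {P3, P5, P6}.
P3, P5, P6 → P4 applies, adding P4
Closure: {P3, P4, P5, P6}.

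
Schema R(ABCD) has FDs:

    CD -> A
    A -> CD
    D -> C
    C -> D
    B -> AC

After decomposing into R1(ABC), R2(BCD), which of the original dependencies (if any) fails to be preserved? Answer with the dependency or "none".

none

CD → A: restricted closure across fragments reaches A.
A → CD: restricted closure across fragments reaches CD.
D → C lies within R2.
C → D lies within R2.
B → AC lies within R1.
Every dependency is enforceable on the fragments, so the decomposition is dependency-preserving.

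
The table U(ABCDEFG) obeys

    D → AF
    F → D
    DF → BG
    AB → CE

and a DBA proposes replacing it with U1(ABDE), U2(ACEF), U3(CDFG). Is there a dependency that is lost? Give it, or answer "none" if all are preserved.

Check AB → CE: no single fragment contains all of {ABCE}, and the restricted closure of {AB} across the fragments never reaches {CE}.
D → AF is preserved.
F → D is preserved.
DF → BG is preserved.

AB → CE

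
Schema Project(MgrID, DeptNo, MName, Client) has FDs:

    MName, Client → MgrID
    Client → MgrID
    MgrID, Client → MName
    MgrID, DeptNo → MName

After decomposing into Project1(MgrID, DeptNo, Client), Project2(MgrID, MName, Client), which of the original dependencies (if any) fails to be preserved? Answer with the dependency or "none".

MgrID, DeptNo → MName

Check MgrID, DeptNo → MName: no single fragment contains all of {MgrID, DeptNo, MName}, and the restricted closure of {MgrID, DeptNo} across the fragments never reaches {MName}.
MName, Client → MgrID is preserved.
Client → MgrID is preserved.
MgrID, Client → MName is preserved.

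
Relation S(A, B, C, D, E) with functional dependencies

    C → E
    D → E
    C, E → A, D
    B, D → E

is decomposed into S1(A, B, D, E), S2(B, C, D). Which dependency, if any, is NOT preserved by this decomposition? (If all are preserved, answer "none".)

C, E → A, D

Check C, E → A, D: no single fragment contains all of {A, C, D, E}, and the restricted closure of {C, E} across the fragments never reaches {A, D}.
C → E is preserved.
D → E is preserved.
B, D → E is preserved.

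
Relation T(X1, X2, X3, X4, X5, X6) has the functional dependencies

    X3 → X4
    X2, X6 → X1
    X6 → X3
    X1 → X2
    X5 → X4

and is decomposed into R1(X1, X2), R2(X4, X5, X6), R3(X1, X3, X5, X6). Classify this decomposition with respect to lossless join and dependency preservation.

lossless but not dependency-preserving

Lossless test (chase): Rows 2 and 3 agree on X6; apply X6→X3 and equate their X3 entries. Rows 1 and 3 agree on X1; apply X1→X2 and equate their X2 entries. Rows 2 and 3 agree on X5; apply X5→X4 and equate their X4 entries. Row 3 is now all distinguished symbols — the join is lossless.
Dependency preservation: the restricted closure of {X3} across the fragments never reaches {X4}, so X3 → X4 cannot be enforced without a join — not preserved.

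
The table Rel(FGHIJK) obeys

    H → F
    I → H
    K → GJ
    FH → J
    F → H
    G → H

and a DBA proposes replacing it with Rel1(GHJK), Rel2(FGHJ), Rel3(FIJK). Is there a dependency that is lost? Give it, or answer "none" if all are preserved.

none

H → F lies within Rel2.
I → H: restricted closure across fragments reaches H.
K → GJ lies within Rel1.
FH → J lies within Rel2.
F → H lies within Rel2.
G → H lies within Rel1.
Every dependency is enforceable on the fragments, so the decomposition is dependency-preserving.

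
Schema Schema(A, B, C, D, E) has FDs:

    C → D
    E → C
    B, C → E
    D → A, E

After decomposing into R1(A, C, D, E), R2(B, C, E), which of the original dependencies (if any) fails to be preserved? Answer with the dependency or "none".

none

C → D lies within R1.
E → C lies within R1.
B, C → E lies within R2.
D → A, E lies within R1.
Every dependency is enforceable on the fragments, so the decomposition is dependency-preserving.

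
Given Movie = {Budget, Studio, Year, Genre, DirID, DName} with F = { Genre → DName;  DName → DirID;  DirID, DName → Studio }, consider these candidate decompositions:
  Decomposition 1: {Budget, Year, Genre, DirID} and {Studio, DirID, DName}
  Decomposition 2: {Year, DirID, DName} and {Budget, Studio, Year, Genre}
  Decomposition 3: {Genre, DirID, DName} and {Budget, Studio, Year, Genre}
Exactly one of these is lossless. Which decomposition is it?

Decomposition 1: common = {DirID}, closure = {DirID} → lossy.
Decomposition 2: common = {Year}, closure = {Year} → lossy.
Decomposition 3: common = {Genre}, closure = {Studio, Genre, DirID, DName} → lossless.

Decomposition 3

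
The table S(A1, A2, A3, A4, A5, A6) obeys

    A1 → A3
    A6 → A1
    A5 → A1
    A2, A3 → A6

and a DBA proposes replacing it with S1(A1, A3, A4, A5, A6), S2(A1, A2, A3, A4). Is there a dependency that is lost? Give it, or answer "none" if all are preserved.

A2, A3 → A6

Check A2, A3 → A6: no single fragment contains all of {A2, A3, A6}, and the restricted closure of {A2, A3} across the fragments never reaches {A6}.
A1 → A3 is preserved.
A6 → A1 is preserved.
A5 → A1 is preserved.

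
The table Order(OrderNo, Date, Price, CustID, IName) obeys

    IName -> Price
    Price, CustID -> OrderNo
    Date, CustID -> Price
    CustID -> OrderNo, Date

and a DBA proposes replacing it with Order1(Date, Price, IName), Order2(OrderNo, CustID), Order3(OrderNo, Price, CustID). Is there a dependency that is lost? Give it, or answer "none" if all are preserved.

Check CustID → OrderNo, Date: no single fragment contains all of {OrderNo, Date, CustID}, and the restricted closure of {CustID} across the fragments never reaches {OrderNo, Date}.
IName → Price is preserved.
Price, CustID → OrderNo is preserved.
Date, CustID → Price is preserved.

CustID -> OrderNo, Date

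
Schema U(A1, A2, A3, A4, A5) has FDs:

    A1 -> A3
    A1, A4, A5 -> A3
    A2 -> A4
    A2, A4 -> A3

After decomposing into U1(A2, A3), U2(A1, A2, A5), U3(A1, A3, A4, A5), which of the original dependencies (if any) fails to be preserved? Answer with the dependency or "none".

Check A2 → A4: no single fragment contains all of {A2, A4}, and the restricted closure of {A2} across the fragments never reaches {A4}.
A1 → A3 is preserved.
A1, A4, A5 → A3 is preserved.
A2, A4 → A3 is preserved.

A2 -> A4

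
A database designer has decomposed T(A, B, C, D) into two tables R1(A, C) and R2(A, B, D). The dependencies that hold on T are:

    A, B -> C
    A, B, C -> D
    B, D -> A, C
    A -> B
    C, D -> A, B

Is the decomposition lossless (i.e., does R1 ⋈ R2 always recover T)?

Common attributes: R1 ∩ R2 = {A}.
Closure of {A}: A → B applies, adding B; A, B → C applies, adding C; A, B, C → D applies, adding D. So (A)⁺ = {A, B, C, D}.
This closure contains every attribute of R1, so R1 ∩ R2 → R1. The join is lossless.

Yes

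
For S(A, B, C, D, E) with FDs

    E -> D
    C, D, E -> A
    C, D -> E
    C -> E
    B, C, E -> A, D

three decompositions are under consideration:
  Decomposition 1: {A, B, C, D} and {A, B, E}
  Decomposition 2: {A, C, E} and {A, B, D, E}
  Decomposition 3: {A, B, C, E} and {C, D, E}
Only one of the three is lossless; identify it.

Decomposition 1: common = {A, B}, closure = {A, B} → lossy.
Decomposition 2: common = {A, E}, closure = {A, D, E} → lossy.
Decomposition 3: common = {C, E}, closure = {A, C, D, E} → lossless.

Decomposition 3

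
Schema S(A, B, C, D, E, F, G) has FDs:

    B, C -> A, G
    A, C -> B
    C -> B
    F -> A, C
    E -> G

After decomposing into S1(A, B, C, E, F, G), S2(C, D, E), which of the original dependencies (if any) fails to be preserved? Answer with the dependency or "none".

B, C → A, G lies within S1.
A, C → B lies within S1.
C → B lies within S1.
F → A, C lies within S1.
E → G lies within S1.
Every dependency is enforceable on the fragments, so the decomposition is dependency-preserving.

none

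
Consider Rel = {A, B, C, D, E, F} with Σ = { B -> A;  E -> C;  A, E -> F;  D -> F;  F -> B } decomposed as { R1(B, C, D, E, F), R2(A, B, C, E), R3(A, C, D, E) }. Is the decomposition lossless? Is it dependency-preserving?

Lossless test (chase): Rows 1 and 2 agree on B; apply B→A and equate their A entries. Rows 1 and 2 agree on A, E; apply A, E→F and equate their F entries. Rows 1 and 3 agree on A, E; apply A, E→F and equate their F entries. Rows 1 and 3 agree on F; apply F→B and equate their B entries. Row 1 is now all distinguished symbols — the join is lossless.
Dependency preservation: A, E → F is not contained in any single fragment, but the restricted closure of its left-hand side across the fragments still reaches the right-hand side; the remaining FDs each lie inside some fragment. All dependencies are preserved.

lossless and dependency-preserving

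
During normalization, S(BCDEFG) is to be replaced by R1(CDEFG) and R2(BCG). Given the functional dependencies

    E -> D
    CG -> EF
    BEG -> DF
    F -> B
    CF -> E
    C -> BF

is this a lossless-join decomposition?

Yes

Common attributes: R1 ∩ R2 = {CG}.
Closure of {CG}: CG → EF applies, adding EF; F → B applies, adding B; E → D applies, adding D. So (CG)⁺ = {BCDEFG}.
This closure contains every attribute of R1, so R1 ∩ R2 → R1. The join is lossless.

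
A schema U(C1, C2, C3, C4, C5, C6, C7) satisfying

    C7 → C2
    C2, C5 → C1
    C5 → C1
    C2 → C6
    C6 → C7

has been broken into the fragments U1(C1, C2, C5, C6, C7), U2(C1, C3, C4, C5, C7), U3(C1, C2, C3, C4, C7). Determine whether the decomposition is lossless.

Yes

Chase test. Columns are C1, C2, C3, C4, C5, C6, C7; row i has aⱼ where attribute j ∈ Ui, else bᵢⱼ.
Initial tableau (one row per fragment):
  row 1: a1 a2 b13 b14 a5 a6 a7
  row 2: a1 b22 a3 a4 a5 b26 a7
  row 3: a1 a2 a3 a4 b35 b36 a7
Rows 1 and 2 agree on C7; apply C7→C2 and equate their C2 entries.
Rows 1 and 2 agree on C2; apply C2→C6 and equate their C6 entries.
Rows 1 and 3 agree on C2; apply C2→C6 and equate their C6 entries.
Row 2 is now all distinguished symbols — the join is lossless.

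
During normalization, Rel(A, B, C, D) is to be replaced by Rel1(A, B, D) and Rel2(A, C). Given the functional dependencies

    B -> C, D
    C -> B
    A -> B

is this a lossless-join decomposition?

Common attributes: Rel1 ∩ Rel2 = {A}.
Closure of {A}: A → B applies, adding B; B → C, D applies, adding C, D. So (A)⁺ = {A, B, C, D}.
This closure contains every attribute of Rel1, so Rel1 ∩ Rel2 → Rel1. The join is lossless.

Yes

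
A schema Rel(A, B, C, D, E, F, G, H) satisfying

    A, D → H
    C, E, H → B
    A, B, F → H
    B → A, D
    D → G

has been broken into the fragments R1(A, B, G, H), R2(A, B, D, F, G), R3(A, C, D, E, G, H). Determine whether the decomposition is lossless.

No

Chase test. Columns are A, B, C, D, E, F, G, H; row i has aⱼ where attribute j ∈ Ri, else bᵢⱼ.
Initial tableau (one row per fragment):
  row 1: a1 a2 b13 b14 b15 b16 a7 a8
  row 2: a1 a2 b23 a4 b25 a6 a7 b28
  row 3: a1 b32 a3 a4 a5 b36 a7 a8
Rows 2 and 3 agree on A, D; apply A, D→H and equate their H entries.
Rows 1 and 2 agree on B; apply B→A, D and equate their A, D entries.
No row becomes fully distinguished — the join is lossy.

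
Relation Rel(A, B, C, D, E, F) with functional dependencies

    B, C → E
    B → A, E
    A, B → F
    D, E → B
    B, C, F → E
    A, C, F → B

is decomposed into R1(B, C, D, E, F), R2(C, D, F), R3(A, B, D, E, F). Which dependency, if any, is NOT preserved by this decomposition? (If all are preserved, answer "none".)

A, C, F → B

Check A, C, F → B: no single fragment contains all of {A, B, C, F}, and the restricted closure of {A, C, F} across the fragments never reaches {B}.
B, C → E is preserved.
B → A, E is preserved.
A, B → F is preserved.
D, E → B is preserved.
B, C, F → E is preserved.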